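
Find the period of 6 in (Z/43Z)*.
3

43 is prime, so ord(6) divides φ(43) = 42.
Divisors of 42: 1, 2, 3, 6, 7, 14, 21, 42.
Repeated squaring: 6^1 ≡ 6, 6^2 ≡ 36, 6^4 ≡ 6, 6^8 ≡ 36, 6^16 ≡ 6, 6^32 ≡ 36 (mod 43).
Test 6^d mod 43 for each divisor d in increasing order:
6^1 ≡ 6
6^2 ≡ 36
6^3 = 6^2·6^1 ≡ 1  ← first divisor giving 1
The order is 3.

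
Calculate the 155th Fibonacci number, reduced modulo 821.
618

Matrix identity: Q^n = [[F_(n+1), F_n], [F_n, F_(n-1)]] with Q = [[1,1],[1,0]].
n = 155 = 10011011₂. Square-and-multiply, entries mod 821:
Q^1 = [[1,1],[1,0]]
Q^2 = (Q^1)² = [[2,1],[1,1]]
Q^4 = (Q^2)² = [[5,3],[3,2]]
Q^9 = (Q^4)²·Q = [[55,34],[34,21]]
Q^19 = (Q^9)²·Q = [[197,76],[76,121]]
Q^38 = (Q^19)² = [[251,359],[359,713]]
Q^77 = (Q^38)²·Q = [[203,589],[589,435]]
Q^155 = (Q^77)²·Q = [[382,618],[618,585]]
F_155 mod 821 = Q^155[0][1] = 618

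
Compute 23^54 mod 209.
1

Repeated squaring. Binary of 54 = 110110.
23^1 ≡ 23 (mod 209); 23^2 ≡ 111 (mod 209); 23^4 ≡ 199 (mod 209); 23^8 ≡ 100 (mod 209); 23^16 ≡ 177 (mod 209); 23^32 ≡ 188 (mod 209)
23^54 = 23^2 × 23^4 × 23^16 × 23^32 ≡ 1 (mod 209)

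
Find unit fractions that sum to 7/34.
1/5 + 1/170

Greedy algorithm:
7/34: ceiling(34/7) = 5, use 1/5
1/170: ceiling(170/1) = 170, use 1/170
Result: 7/34 = 1/5 + 1/170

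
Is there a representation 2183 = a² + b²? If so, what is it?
Not possible

Factorization: 2183 = 37 × 59
By Fermat: n is sum of two squares iff every prime p ≡ 3 (mod 4) appears to even power.
Prime(s) ≡ 3 (mod 4) with odd exponent: [(59, 1)]
Therefore 2183 cannot be expressed as a² + b².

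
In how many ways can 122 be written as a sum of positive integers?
2291320912

p(n) counts ways to write n as a sum of positive integers (order ignored).
Euler's pentagonal recurrence: p(k) = p(k-1) + p(k-2) - p(k-5) - p(k-7) + p(k-12) + p(k-15) - ... (offsets j(3j∓1)/2, signs ++--, p(0)=1, p(<0)=0).
DP table for k = 0..121: p(0)=1, p(1)=1, p(2)=2, p(3)=3, p(4)=5, p(5)=7, p(6)=11, p(7)=15, p(8)=22, p(9)=30, p(10)=42, p(11)=56, p(12)=77, p(13)=101, p(14)=135, p(15)=176, p(16)=231, p(17)=297, p(18)=385, p(19)=490, p(20)=627, p(21)=792, p(22)=1002, p(23)=1255, p(24)=1575, p(25)=1958, p(26)=2436, p(27)=3010, p(28)=3718, p(29)=4565, p(30)=5604, p(31)=6842, p(32)=8349, p(33)=10143, p(34)=12310, p(35)=14883, p(36)=17977, p(37)=21637, p(38)=26015, p(39)=31185, p(40)=37338, p(41)=44583, p(42)=53174, p(43)=63261, p(44)=75175, p(45)=89134, p(46)=105558, p(47)=124754, p(48)=147273, p(49)=173525, p(50)=204226, p(51)=239943, p(52)=281589, p(53)=329931, p(54)=386155, p(55)=451276, p(56)=526823, p(57)=614154, p(58)=715220, p(59)=831820, p(60)=966467, p(61)=1121505, p(62)=1300156, p(63)=1505499, p(64)=1741630, p(65)=2012558, p(66)=2323520, p(67)=2679689, p(68)=3087735, p(69)=3554345, p(70)=4087968, p(71)=4697205, p(72)=5392783, p(73)=6185689, p(74)=7089500, p(75)=8118264, p(76)=9289091, p(77)=10619863, p(78)=12132164, p(79)=13848650, p(80)=15796476, p(81)=18004327, p(82)=20506255, p(83)=23338469, p(84)=26543660, p(85)=30167357, p(86)=34262962, p(87)=38887673, p(88)=44108109, p(89)=49995925, p(90)=56634173, p(91)=64112359, p(92)=72533807, p(93)=82010177, p(94)=92669720, p(95)=104651419, p(96)=118114304, p(97)=133230930, p(98)=150198136, p(99)=169229875, p(100)=190569292, p(101)=214481126, p(102)=241265379, p(103)=271248950, p(104)=304801365, p(105)=342325709, p(106)=384276336, p(107)=431149389, p(108)=483502844, p(109)=541946240, p(110)=607163746, p(111)=679903203, p(112)=761002156, p(113)=851376628, p(114)=952050665, p(115)=1064144451, p(116)=1188908248, p(117)=1327710076, p(118)=1482074143, p(119)=1653668665, p(120)=1844349560, p(121)=2056148051.
Final step: p(122) = p(121) + p(120) - p(117) - p(115) + p(110) + p(107) - p(100) - p(96) + p(87) + p(82) - p(71) - p(65) + p(52) + p(45) - p(30) - p(22) + p(5)
= 2056148051 + 1844349560 - 1327710076 - 1064144451 + 607163746 + 431149389 - 190569292 - 118114304 + 38887673 + 20506255 - 4697205 - 2012558 + 281589 + 89134 - 5604 - 1002 + 7
= 2291320912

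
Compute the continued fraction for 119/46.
[2; 1, 1, 2, 2, 1, 2]

Euclidean algorithm steps:
119 = 2 × 46 + 27
46 = 1 × 27 + 19
27 = 1 × 19 + 8
19 = 2 × 8 + 3
8 = 2 × 3 + 2
3 = 1 × 2 + 1
2 = 2 × 1 + 0
Continued fraction: [2; 1, 1, 2, 2, 1, 2]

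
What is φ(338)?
156

338 = 2 × 13^2
φ(n) = n × ∏(1 - 1/p) for each prime p dividing n
φ(338) = 338 × (1 - 1/2) × (1 - 1/13) = 156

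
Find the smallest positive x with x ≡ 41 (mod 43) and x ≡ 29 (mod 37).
1546

Using Chinese Remainder Theorem:
M = 43 × 37 = 1591
M1 = 37, M2 = 43
y1 = 37^(-1) mod 43 = 7
y2 = 43^(-1) mod 37 = 31
x = (41×37×7 + 29×43×31) mod 1591 = 1546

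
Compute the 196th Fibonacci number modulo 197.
1

Matrix identity: Q^n = [[F_(n+1), F_n], [F_n, F_(n-1)]] with Q = [[1,1],[1,0]].
n = 196 = 11000100₂. Square-and-multiply, entries mod 197:
Q^1 = [[1,1],[1,0]]
Q^3 = (Q^1)²·Q = [[3,2],[2,1]]
Q^6 = (Q^3)² = [[13,8],[8,5]]
Q^12 = (Q^6)² = [[36,144],[144,89]]
Q^24 = (Q^12)² = [[165,73],[73,92]]
Q^49 = (Q^24)²·Q = [[95,49],[49,46]]
Q^98 = (Q^49)² = [[0,14],[14,183]]
Q^196 = (Q^98)² = [[196,1],[1,195]]
F_196 mod 197 = Q^196[0][1] = 1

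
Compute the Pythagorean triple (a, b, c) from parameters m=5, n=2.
(21, 20, 29)

Euclid's formula: a = m² - n², b = 2mn, c = m² + n²
m = 5, n = 2
a = 5² - 2² = 25 - 4 = 21
b = 2 × 5 × 2 = 20
c = 5² + 2² = 25 + 4 = 29
Verification: 21² + 20² = 441 + 400 = 841 = 29² ✓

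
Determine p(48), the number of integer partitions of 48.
147273

p(n) counts ways to write n as a sum of positive integers (order ignored).
Euler's pentagonal recurrence: p(k) = p(k-1) + p(k-2) - p(k-5) - p(k-7) + p(k-12) + p(k-15) - ... (offsets j(3j∓1)/2, signs ++--, p(0)=1, p(<0)=0).
DP table for k = 0..47: p(0)=1, p(1)=1, p(2)=2, p(3)=3, p(4)=5, p(5)=7, p(6)=11, p(7)=15, p(8)=22, p(9)=30, p(10)=42, p(11)=56, p(12)=77, p(13)=101, p(14)=135, p(15)=176, p(16)=231, p(17)=297, p(18)=385, p(19)=490, p(20)=627, p(21)=792, p(22)=1002, p(23)=1255, p(24)=1575, p(25)=1958, p(26)=2436, p(27)=3010, p(28)=3718, p(29)=4565, p(30)=5604, p(31)=6842, p(32)=8349, p(33)=10143, p(34)=12310, p(35)=14883, p(36)=17977, p(37)=21637, p(38)=26015, p(39)=31185, p(40)=37338, p(41)=44583, p(42)=53174, p(43)=63261, p(44)=75175, p(45)=89134, p(46)=105558, p(47)=124754.
Final step: p(48) = p(47) + p(46) - p(43) - p(41) + p(36) + p(33) - p(26) - p(22) + p(13) + p(8)
= 124754 + 105558 - 63261 - 44583 + 17977 + 10143 - 2436 - 1002 + 101 + 22
= 147273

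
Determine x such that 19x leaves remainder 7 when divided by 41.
x ≡ 9 (mod 41)

gcd(19, 41) = 1, which divides 7, so solutions exist.
Find 19^(-1) mod 41 by the extended Euclidean algorithm:
41 = 2 × 19 + 3  ⟹  3 = (1)·41 + (-2)·19
19 = 6 × 3 + 1  ⟹  1 = (-6)·41 + (13)·19
So (13)·19 ≡ 1 (mod 41), i.e. 19^(-1) ≡ 13 (mod 41).
x ≡ 13 × 7 = 91 ≡ 9 (mod 41).
Check: 19 × 9 = 171 ≡ 7 (mod 41).
Unique solution: x ≡ 9 (mod 41)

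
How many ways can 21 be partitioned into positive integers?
792

p(n) counts ways to write n as a sum of positive integers (order ignored).
Euler's pentagonal recurrence: p(k) = p(k-1) + p(k-2) - p(k-5) - p(k-7) + p(k-12) + p(k-15) - ... (offsets j(3j∓1)/2, signs ++--, p(0)=1, p(<0)=0).
DP table for k = 0..20: p(0)=1, p(1)=1, p(2)=2, p(3)=3, p(4)=5, p(5)=7, p(6)=11, p(7)=15, p(8)=22, p(9)=30, p(10)=42, p(11)=56, p(12)=77, p(13)=101, p(14)=135, p(15)=176, p(16)=231, p(17)=297, p(18)=385, p(19)=490, p(20)=627.
Final step: p(21) = p(20) + p(19) - p(16) - p(14) + p(9) + p(6)
= 627 + 490 - 231 - 135 + 30 + 11
= 792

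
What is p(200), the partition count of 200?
3972999029388

p(n) counts ways to write n as a sum of positive integers (order ignored).
Euler's pentagonal recurrence: p(k) = p(k-1) + p(k-2) - p(k-5) - p(k-7) + p(k-12) + p(k-15) - ... (offsets j(3j∓1)/2, signs ++--, p(0)=1, p(<0)=0).
DP table for k = 0..199: p(0)=1, p(1)=1, p(2)=2, p(3)=3, p(4)=5, p(5)=7, p(6)=11, p(7)=15, p(8)=22, p(9)=30, p(10)=42, p(11)=56, p(12)=77, p(13)=101, p(14)=135, p(15)=176, p(16)=231, p(17)=297, p(18)=385, p(19)=490, p(20)=627, p(21)=792, p(22)=1002, p(23)=1255, p(24)=1575, p(25)=1958, p(26)=2436, p(27)=3010, p(28)=3718, p(29)=4565, p(30)=5604, p(31)=6842, p(32)=8349, p(33)=10143, p(34)=12310, p(35)=14883, p(36)=17977, p(37)=21637, p(38)=26015, p(39)=31185, p(40)=37338, p(41)=44583, p(42)=53174, p(43)=63261, p(44)=75175, p(45)=89134, p(46)=105558, p(47)=124754, p(48)=147273, p(49)=173525, p(50)=204226, p(51)=239943, p(52)=281589, p(53)=329931, p(54)=386155, p(55)=451276, p(56)=526823, p(57)=614154, p(58)=715220, p(59)=831820, p(60)=966467, p(61)=1121505, p(62)=1300156, p(63)=1505499, p(64)=1741630, p(65)=2012558, p(66)=2323520, p(67)=2679689, p(68)=3087735, p(69)=3554345, p(70)=4087968, p(71)=4697205, p(72)=5392783, p(73)=6185689, p(74)=7089500, p(75)=8118264, p(76)=9289091, p(77)=10619863, p(78)=12132164, p(79)=13848650, p(80)=15796476, p(81)=18004327, p(82)=20506255, p(83)=23338469, p(84)=26543660, p(85)=30167357, p(86)=34262962, p(87)=38887673, p(88)=44108109, p(89)=49995925, p(90)=56634173, p(91)=64112359, p(92)=72533807, p(93)=82010177, p(94)=92669720, p(95)=104651419, p(96)=118114304, p(97)=133230930, p(98)=150198136, p(99)=169229875, p(100)=190569292, p(101)=214481126, p(102)=241265379, p(103)=271248950, p(104)=304801365, p(105)=342325709, p(106)=384276336, p(107)=431149389, p(108)=483502844, p(109)=541946240, p(110)=607163746, p(111)=679903203, p(112)=761002156, p(113)=851376628, p(114)=952050665, p(115)=1064144451, p(116)=1188908248, p(117)=1327710076, p(118)=1482074143, p(119)=1653668665, p(120)=1844349560, p(121)=2056148051, p(122)=2291320912, p(123)=2552338241, p(124)=2841940500, p(125)=3163127352, p(126)=3519222692, p(127)=3913864295, p(128)=4351078600, p(129)=4835271870, p(130)=5371315400, p(131)=5964539504, p(132)=6620830889, p(133)=7346629512, p(134)=8149040695, p(135)=9035836076, p(136)=10015581680, p(137)=11097645016, p(138)=12292341831, p(139)=13610949895, p(140)=15065878135, p(141)=16670689208, p(142)=18440293320, p(143)=20390982757, p(144)=22540654445, p(145)=24908858009, p(146)=27517052599, p(147)=30388671978, p(148)=33549419497, p(149)=37027355200, p(150)=40853235313, p(151)=45060624582, p(152)=49686288421, p(153)=54770336324, p(154)=60356673280, p(155)=66493182097, p(156)=73232243759, p(157)=80630964769, p(158)=88751778802, p(159)=97662728555, p(160)=107438159466, p(161)=118159068427, p(162)=129913904637, p(163)=142798995930, p(164)=156919475295, p(165)=172389800255, p(166)=189334822579, p(167)=207890420102, p(168)=228204732751, p(169)=250438925115, p(170)=274768617130, p(171)=301384802048, p(172)=330495499613, p(173)=362326859895, p(174)=397125074750, p(175)=435157697830, p(176)=476715857290, p(177)=522115831195, p(178)=571701605655, p(179)=625846753120, p(180)=684957390936, p(181)=749474411781, p(182)=819876908323, p(183)=896684817527, p(184)=980462880430, p(185)=1071823774337, p(186)=1171432692373, p(187)=1280011042268, p(188)=1398341745571, p(189)=1527273599625, p(190)=1667727404093, p(191)=1820701100652, p(192)=1987276856363, p(193)=2168627105469, p(194)=2366022741845, p(195)=2580840212973, p(196)=2814570987591, p(197)=3068829878530, p(198)=3345365983698, p(199)=3646072432125.
Final step: p(200) = p(199) + p(198) - p(195) - p(193) + p(188) + p(185) - p(178) - p(174) + p(165) + p(160) - p(149) - p(143) + p(130) + p(123) - p(108) - p(100) + p(83) + p(74) - p(55) - p(45) + p(24) + p(13)
= 3646072432125 + 3345365983698 - 2580840212973 - 2168627105469 + 1398341745571 + 1071823774337 - 571701605655 - 397125074750 + 172389800255 + 107438159466 - 37027355200 - 20390982757 + 5371315400 + 2552338241 - 483502844 - 190569292 + 23338469 + 7089500 - 451276 - 89134 + 1575 + 101
= 3972999029388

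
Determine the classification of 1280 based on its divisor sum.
abundant

Proper divisors of 1280: sum = 1 + 2 + 4 + 5 + 8 + 10 + 16 + 20 + ... + 160 + 256 + 320 + 640 (17 divisors) = 1786
Since 1786 > 1280, 1280 is abundant.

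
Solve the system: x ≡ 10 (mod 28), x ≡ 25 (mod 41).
66

Using Chinese Remainder Theorem:
M = 28 × 41 = 1148
M1 = 41, M2 = 28
y1 = 41^(-1) mod 28 = 13
y2 = 28^(-1) mod 41 = 22
x = (10×41×13 + 25×28×22) mod 1148 = 66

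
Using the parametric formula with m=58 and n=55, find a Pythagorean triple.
(339, 6380, 6389)

Euclid's formula: a = m² - n², b = 2mn, c = m² + n²
m = 58, n = 55
a = 58² - 55² = 3364 - 3025 = 339
b = 2 × 58 × 55 = 6380
c = 58² + 55² = 3364 + 3025 = 6389
Verification: 339² + 6380² = 114921 + 40704400 = 40819321 = 6389² ✓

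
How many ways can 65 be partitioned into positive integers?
2012558

p(n) counts ways to write n as a sum of positive integers (order ignored).
Euler's pentagonal recurrence: p(k) = p(k-1) + p(k-2) - p(k-5) - p(k-7) + p(k-12) + p(k-15) - ... (offsets j(3j∓1)/2, signs ++--, p(0)=1, p(<0)=0).
DP table for k = 0..64: p(0)=1, p(1)=1, p(2)=2, p(3)=3, p(4)=5, p(5)=7, p(6)=11, p(7)=15, p(8)=22, p(9)=30, p(10)=42, p(11)=56, p(12)=77, p(13)=101, p(14)=135, p(15)=176, p(16)=231, p(17)=297, p(18)=385, p(19)=490, p(20)=627, p(21)=792, p(22)=1002, p(23)=1255, p(24)=1575, p(25)=1958, p(26)=2436, p(27)=3010, p(28)=3718, p(29)=4565, p(30)=5604, p(31)=6842, p(32)=8349, p(33)=10143, p(34)=12310, p(35)=14883, p(36)=17977, p(37)=21637, p(38)=26015, p(39)=31185, p(40)=37338, p(41)=44583, p(42)=53174, p(43)=63261, p(44)=75175, p(45)=89134, p(46)=105558, p(47)=124754, p(48)=147273, p(49)=173525, p(50)=204226, p(51)=239943, p(52)=281589, p(53)=329931, p(54)=386155, p(55)=451276, p(56)=526823, p(57)=614154, p(58)=715220, p(59)=831820, p(60)=966467, p(61)=1121505, p(62)=1300156, p(63)=1505499, p(64)=1741630.
Final step: p(65) = p(64) + p(63) - p(60) - p(58) + p(53) + p(50) - p(43) - p(39) + p(30) + p(25) - p(14) - p(8)
= 1741630 + 1505499 - 966467 - 715220 + 329931 + 204226 - 63261 - 31185 + 5604 + 1958 - 135 - 22
= 2012558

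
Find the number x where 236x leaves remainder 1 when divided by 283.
6

gcd(236, 283) = 1, so the inverse exists.
Extended Euclidean algorithm on (283, 236):
283 = 1 × 236 + 47  ⟹  47 = (1)·283 + (-1)·236
236 = 5 × 47 + 1  ⟹  1 = (-5)·283 + (6)·236
So (6)·236 ≡ 1 (mod 283), i.e. 236^(-1) ≡ 6 (mod 283).
Check: 236 × 6 = 1416 ≡ 1 (mod 283)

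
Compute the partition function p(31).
6842

p(n) counts ways to write n as a sum of positive integers (order ignored).
Euler's pentagonal recurrence: p(k) = p(k-1) + p(k-2) - p(k-5) - p(k-7) + p(k-12) + p(k-15) - ... (offsets j(3j∓1)/2, signs ++--, p(0)=1, p(<0)=0).
DP table for k = 0..30: p(0)=1, p(1)=1, p(2)=2, p(3)=3, p(4)=5, p(5)=7, p(6)=11, p(7)=15, p(8)=22, p(9)=30, p(10)=42, p(11)=56, p(12)=77, p(13)=101, p(14)=135, p(15)=176, p(16)=231, p(17)=297, p(18)=385, p(19)=490, p(20)=627, p(21)=792, p(22)=1002, p(23)=1255, p(24)=1575, p(25)=1958, p(26)=2436, p(27)=3010, p(28)=3718, p(29)=4565, p(30)=5604.
Final step: p(31) = p(30) + p(29) - p(26) - p(24) + p(19) + p(16) - p(9) - p(5)
= 5604 + 4565 - 2436 - 1575 + 490 + 231 - 30 - 7
= 6842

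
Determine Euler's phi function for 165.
80

165 = 3 × 5 × 11
φ(n) = n × ∏(1 - 1/p) for each prime p dividing n
φ(165) = 165 × (1 - 1/3) × (1 - 1/5) × (1 - 1/11) = 80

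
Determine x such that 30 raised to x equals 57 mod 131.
73

Baby-step giant-step with step n = ⌈√131⌉ = 12.
Baby steps 30^j mod 131 (j:value) for j=0..11: 0:1, 1:30, 2:114, 3:14, 4:27, 5:24, 6:65, 7:116, 8:74, 9:124, 10:52, 11:119.
Giant-step multiplier: 30^(-12) ≡ 30^(130-12) = 30^118 ≡ 4 (mod 131).
Giant steps γ_i = 57·4^i mod 131: γ_0=57, γ_1=97, γ_2=126, γ_3=111, γ_4=51, γ_5=73, γ_6=30 (in table at j=1).
x = i·n + j = 6·12 + 1 = 73.
Check: 30^73 ≡ 57 (mod 131).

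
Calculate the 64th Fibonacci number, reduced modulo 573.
273

Matrix identity: Q^n = [[F_(n+1), F_n], [F_n, F_(n-1)]] with Q = [[1,1],[1,0]].
n = 64 = 1000000₂. Square-and-multiply, entries mod 573:
Q^1 = [[1,1],[1,0]]
Q^2 = (Q^1)² = [[2,1],[1,1]]
Q^4 = (Q^2)² = [[5,3],[3,2]]
Q^8 = (Q^4)² = [[34,21],[21,13]]
Q^16 = (Q^8)² = [[451,414],[414,37]]
Q^32 = (Q^16)² = [[55,336],[336,292]]
Q^64 = (Q^32)² = [[175,273],[273,475]]
F_64 mod 573 = Q^64[0][1] = 273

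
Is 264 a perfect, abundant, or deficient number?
abundant

Proper divisors of 264: sum = 1 + 2 + 3 + 4 + 6 + 8 + 11 + 12 + 22 + 24 + 33 + 44 + 66 + 88 + 132 = 456
Since 456 > 264, 264 is abundant.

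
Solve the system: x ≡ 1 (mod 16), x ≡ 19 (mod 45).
289

Using Chinese Remainder Theorem:
M = 16 × 45 = 720
M1 = 45, M2 = 16
y1 = 45^(-1) mod 16 = 5
y2 = 16^(-1) mod 45 = 31
x = (1×45×5 + 19×16×31) mod 720 = 289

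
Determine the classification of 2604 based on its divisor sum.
abundant

Proper divisors of 2604: sum = 1 + 2 + 3 + 4 + 6 + 7 + 12 + 14 + ... + 434 + 651 + 868 + 1302 (23 divisors) = 4564
Since 4564 > 2604, 2604 is abundant.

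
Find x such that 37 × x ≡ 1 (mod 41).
10

gcd(37, 41) = 1, so the inverse exists.
Extended Euclidean algorithm on (41, 37):
41 = 1 × 37 + 4  ⟹  4 = (1)·41 + (-1)·37
37 = 9 × 4 + 1  ⟹  1 = (-9)·41 + (10)·37
So (10)·37 ≡ 1 (mod 41), i.e. 37^(-1) ≡ 10 (mod 41).
Check: 37 × 10 = 370 ≡ 1 (mod 41)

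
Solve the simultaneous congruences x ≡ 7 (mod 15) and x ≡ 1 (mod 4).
37

Using Chinese Remainder Theorem:
M = 15 × 4 = 60
M1 = 4, M2 = 15
y1 = 4^(-1) mod 15 = 4
y2 = 15^(-1) mod 4 = 3
x = (7×4×4 + 1×15×3) mod 60 = 37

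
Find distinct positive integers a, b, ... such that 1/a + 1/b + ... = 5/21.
1/5 + 1/27 + 1/945

Greedy algorithm:
5/21: ceiling(21/5) = 5, use 1/5
4/105: ceiling(105/4) = 27, use 1/27
1/945: ceiling(945/1) = 945, use 1/945
Result: 5/21 = 1/5 + 1/27 + 1/945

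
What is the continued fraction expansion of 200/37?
[5; 2, 2, 7]

Euclidean algorithm steps:
200 = 5 × 37 + 15
37 = 2 × 15 + 7
15 = 2 × 7 + 1
7 = 7 × 1 + 0
Continued fraction: [5; 2, 2, 7]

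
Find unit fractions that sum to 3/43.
1/15 + 1/323 + 1/208335

Greedy algorithm:
3/43: ceiling(43/3) = 15, use 1/15
2/645: ceiling(645/2) = 323, use 1/323
1/208335: ceiling(208335/1) = 208335, use 1/208335
Result: 3/43 = 1/15 + 1/323 + 1/208335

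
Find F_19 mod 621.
455

Matrix identity: Q^n = [[F_(n+1), F_n], [F_n, F_(n-1)]] with Q = [[1,1],[1,0]].
n = 19 = 10011₂. Square-and-multiply, entries mod 621:
Q^1 = [[1,1],[1,0]]
Q^2 = (Q^1)² = [[2,1],[1,1]]
Q^4 = (Q^2)² = [[5,3],[3,2]]
Q^9 = (Q^4)²·Q = [[55,34],[34,21]]
Q^19 = (Q^9)²·Q = [[555,455],[455,100]]
F_19 mod 621 = Q^19[0][1] = 455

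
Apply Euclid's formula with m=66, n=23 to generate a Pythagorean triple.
(3827, 3036, 4885)

Euclid's formula: a = m² - n², b = 2mn, c = m² + n²
m = 66, n = 23
a = 66² - 23² = 4356 - 529 = 3827
b = 2 × 66 × 23 = 3036
c = 66² + 23² = 4356 + 529 = 4885
Verification: 3827² + 3036² = 14645929 + 9217296 = 23863225 = 4885² ✓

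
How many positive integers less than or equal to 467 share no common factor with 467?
466

467 = 467
φ(n) = n × ∏(1 - 1/p) for each prime p dividing n
φ(467) = 467 × (1 - 1/467) = 466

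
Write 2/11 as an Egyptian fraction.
1/6 + 1/66

Greedy algorithm:
2/11: ceiling(11/2) = 6, use 1/6
1/66: ceiling(66/1) = 66, use 1/66
Result: 2/11 = 1/6 + 1/66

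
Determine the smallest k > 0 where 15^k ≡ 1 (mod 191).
95

191 is prime, so ord(15) divides φ(191) = 190.
Divisors of 190: 1, 2, 5, 10, 19, 38, 95, 190.
Repeated squaring: 15^1 ≡ 15, 15^2 ≡ 34, 15^4 ≡ 10, 15^8 ≡ 100, 15^16 ≡ 68, 15^32 ≡ 40, 15^64 ≡ 72, 15^128 ≡ 27 (mod 191).
Test 15^d mod 191 for each divisor d in increasing order:
15^1 ≡ 15
15^2 ≡ 34
15^5 = 15^4·15^1 ≡ 150
15^10 = 15^8·15^2 ≡ 153
15^19 = 15^16·15^2·15^1 ≡ 109
15^38 = 15^32·15^4·15^2 ≡ 39
15^95 = 15^64·15^16·15^8·15^4·15^2·15^1 ≡ 1  ← first divisor giving 1
The order is 95.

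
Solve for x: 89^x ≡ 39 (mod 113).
99

Baby-step giant-step with step n = ⌈√113⌉ = 11.
Baby steps 89^j mod 113 (j:value) for j=0..10: 0:1, 1:89, 2:11, 3:75, 4:8, 5:34, 6:88, 7:35, 8:64, 9:46, 10:26.
Giant-step multiplier: 89^(-11) ≡ 89^(112-11) = 89^101 ≡ 90 (mod 113).
Giant steps γ_i = 39·90^i mod 113: γ_0=39, γ_1=7, γ_2=65, γ_3=87, γ_4=33, γ_5=32, γ_6=55, γ_7=91, γ_8=54, γ_9=1 (in table at j=0).
x = i·n + j = 9·11 + 0 = 99.
Check: 89^99 ≡ 39 (mod 113).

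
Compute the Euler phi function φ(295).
232

295 = 5 × 59
φ(n) = n × ∏(1 - 1/p) for each prime p dividing n
φ(295) = 295 × (1 - 1/5) × (1 - 1/59) = 232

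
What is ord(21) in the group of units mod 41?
20

41 is prime, so ord(21) divides φ(41) = 40.
Divisors of 40: 1, 2, 4, 5, 8, 10, 20, 40.
Repeated squaring: 21^1 ≡ 21, 21^2 ≡ 31, 21^4 ≡ 18, 21^8 ≡ 37, 21^16 ≡ 16, 21^32 ≡ 10 (mod 41).
Test 21^d mod 41 for each divisor d in increasing order:
21^1 ≡ 21
21^2 ≡ 31
21^4 ≡ 18
21^5 = 21^4·21^1 ≡ 9
21^8 ≡ 37
21^10 = 21^8·21^2 ≡ 40
21^20 = 21^16·21^4 ≡ 1  ← first divisor giving 1
The order is 20.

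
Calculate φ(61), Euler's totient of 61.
60

61 = 61
φ(n) = n × ∏(1 - 1/p) for each prime p dividing n
φ(61) = 61 × (1 - 1/61) = 60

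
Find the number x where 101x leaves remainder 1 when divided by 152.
149

gcd(101, 152) = 1, so the inverse exists.
Extended Euclidean algorithm on (152, 101):
152 = 1 × 101 + 51  ⟹  51 = (1)·152 + (-1)·101
101 = 1 × 51 + 50  ⟹  50 = (-1)·152 + (2)·101
51 = 1 × 50 + 1  ⟹  1 = (2)·152 + (-3)·101
So (-3)·101 ≡ 1 (mod 152), i.e. 101^(-1) ≡ -3 ≡ 149 (mod 152).
Check: 101 × 149 = 15049 ≡ 1 (mod 152)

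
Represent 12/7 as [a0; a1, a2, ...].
[1; 1, 2, 2]

Euclidean algorithm steps:
12 = 1 × 7 + 5
7 = 1 × 5 + 2
5 = 2 × 2 + 1
2 = 2 × 1 + 0
Continued fraction: [1; 1, 2, 2]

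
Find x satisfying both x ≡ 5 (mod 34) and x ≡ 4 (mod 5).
39

Using Chinese Remainder Theorem:
M = 34 × 5 = 170
M1 = 5, M2 = 34
y1 = 5^(-1) mod 34 = 7
y2 = 34^(-1) mod 5 = 4
x = (5×5×7 + 4×34×4) mod 170 = 39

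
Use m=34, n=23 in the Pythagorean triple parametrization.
(627, 1564, 1685)

Euclid's formula: a = m² - n², b = 2mn, c = m² + n²
m = 34, n = 23
a = 34² - 23² = 1156 - 529 = 627
b = 2 × 34 × 23 = 1564
c = 34² + 23² = 1156 + 529 = 1685
Verification: 627² + 1564² = 393129 + 2446096 = 2839225 = 1685² ✓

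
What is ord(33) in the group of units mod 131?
65

131 is prime, so ord(33) divides φ(131) = 130.
Divisors of 130: 1, 2, 5, 10, 13, 26, 65, 130.
Repeated squaring: 33^1 ≡ 33, 33^2 ≡ 41, 33^4 ≡ 109, 33^8 ≡ 91, 33^16 ≡ 28, 33^32 ≡ 129, 33^64 ≡ 4, 33^128 ≡ 16 (mod 131).
Test 33^d mod 131 for each divisor d in increasing order:
33^1 ≡ 33
33^2 ≡ 41
33^5 = 33^4·33^1 ≡ 60
33^10 = 33^8·33^2 ≡ 63
33^13 = 33^8·33^4·33^1 ≡ 89
33^26 = 33^16·33^8·33^2 ≡ 61
33^65 = 33^64·33^1 ≡ 1  ← first divisor giving 1
The order is 65.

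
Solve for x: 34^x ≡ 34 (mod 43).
1

Baby-step giant-step with step n = ⌈√43⌉ = 7.
Baby steps 34^j mod 43 (j:value) for j=0..6: 0:1, 1:34, 2:38, 3:2, 4:25, 5:33, 6:4.
h = 34 is already in the table at j=1, so x = 1.
Check: 34^1 ≡ 34 (mod 43).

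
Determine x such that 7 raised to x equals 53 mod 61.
57

Baby-step giant-step with step n = ⌈√61⌉ = 8.
Baby steps 7^j mod 61 (j:value) for j=0..7: 0:1, 1:7, 2:49, 3:38, 4:22, 5:32, 6:41, 7:43.
Giant-step multiplier: 7^(-8) ≡ 7^(60-8) = 7^52 ≡ 15 (mod 61).
Giant steps γ_i = 53·15^i mod 61: γ_0=53, γ_1=2, γ_2=30, γ_3=23, γ_4=40, γ_5=51, γ_6=33, γ_7=7 (in table at j=1).
x = i·n + j = 7·8 + 1 = 57.
Check: 7^57 ≡ 53 (mod 61).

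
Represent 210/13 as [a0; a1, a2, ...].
[16; 6, 2]

Euclidean algorithm steps:
210 = 16 × 13 + 2
13 = 6 × 2 + 1
2 = 2 × 1 + 0
Continued fraction: [16; 6, 2]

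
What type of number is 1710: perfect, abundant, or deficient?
abundant

Proper divisors of 1710: sum = 1 + 2 + 3 + 5 + 6 + 9 + 10 + 15 + ... + 285 + 342 + 570 + 855 (23 divisors) = 2970
Since 2970 > 1710, 1710 is abundant.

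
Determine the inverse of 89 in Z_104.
97

gcd(89, 104) = 1, so the inverse exists.
Extended Euclidean algorithm on (104, 89):
104 = 1 × 89 + 15  ⟹  15 = (1)·104 + (-1)·89
89 = 5 × 15 + 14  ⟹  14 = (-5)·104 + (6)·89
15 = 1 × 14 + 1  ⟹  1 = (6)·104 + (-7)·89
So (-7)·89 ≡ 1 (mod 104), i.e. 89^(-1) ≡ -7 ≡ 97 (mod 104).
Check: 89 × 97 = 8633 ≡ 1 (mod 104)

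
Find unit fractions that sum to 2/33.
1/17 + 1/561

Greedy algorithm:
2/33: ceiling(33/2) = 17, use 1/17
1/561: ceiling(561/1) = 561, use 1/561
Result: 2/33 = 1/17 + 1/561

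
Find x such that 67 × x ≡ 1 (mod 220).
23

gcd(67, 220) = 1, so the inverse exists.
Extended Euclidean algorithm on (220, 67):
220 = 3 × 67 + 19  ⟹  19 = (1)·220 + (-3)·67
67 = 3 × 19 + 10  ⟹  10 = (-3)·220 + (10)·67
19 = 1 × 10 + 9  ⟹  9 = (4)·220 + (-13)·67
10 = 1 × 9 + 1  ⟹  1 = (-7)·220 + (23)·67
So (23)·67 ≡ 1 (mod 220), i.e. 67^(-1) ≡ 23 (mod 220).
Check: 67 × 23 = 1541 ≡ 1 (mod 220)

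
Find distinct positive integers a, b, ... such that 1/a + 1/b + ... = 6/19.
1/4 + 1/16 + 1/304

Greedy algorithm:
6/19: ceiling(19/6) = 4, use 1/4
5/76: ceiling(76/5) = 16, use 1/16
1/304: ceiling(304/1) = 304, use 1/304
Result: 6/19 = 1/4 + 1/16 + 1/304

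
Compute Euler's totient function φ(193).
192

193 = 193
φ(n) = n × ∏(1 - 1/p) for each prime p dividing n
φ(193) = 193 × (1 - 1/193) = 192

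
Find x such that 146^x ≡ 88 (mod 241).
85

Baby-step giant-step with step n = ⌈√241⌉ = 16.
Baby steps 146^j mod 241 (j:value) for j=0..15: 0:1, 1:146, 2:108, 3:103, 4:96, 5:38, 6:5, 7:7, 8:58, 9:33, 10:239, 11:190, 12:25, 13:35, 14:49, 15:165.
Giant-step multiplier: 146^(-16) ≡ 146^(240-16) = 146^224 ≡ 24 (mod 241).
Giant steps γ_i = 88·24^i mod 241: γ_0=88, γ_1=184, γ_2=78, γ_3=185, γ_4=102, γ_5=38 (in table at j=5).
x = i·n + j = 5·16 + 5 = 85.
Check: 146^85 ≡ 88 (mod 241).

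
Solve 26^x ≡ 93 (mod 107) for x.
63

Baby-step giant-step with step n = ⌈√107⌉ = 11.
Baby steps 26^j mod 107 (j:value) for j=0..10: 0:1, 1:26, 2:34, 3:28, 4:86, 5:96, 6:35, 7:54, 8:13, 9:17, 10:14.
Giant-step multiplier: 26^(-11) ≡ 26^(106-11) = 26^95 ≡ 5 (mod 107).
Giant steps γ_i = 93·5^i mod 107: γ_0=93, γ_1=37, γ_2=78, γ_3=69, γ_4=24, γ_5=13 (in table at j=8).
x = i·n + j = 5·11 + 8 = 63.
Check: 26^63 ≡ 93 (mod 107).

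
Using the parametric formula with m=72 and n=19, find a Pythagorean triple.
(4823, 2736, 5545)

Euclid's formula: a = m² - n², b = 2mn, c = m² + n²
m = 72, n = 19
a = 72² - 19² = 5184 - 361 = 4823
b = 2 × 72 × 19 = 2736
c = 72² + 19² = 5184 + 361 = 5545
Verification: 4823² + 2736² = 23261329 + 7485696 = 30747025 = 5545² ✓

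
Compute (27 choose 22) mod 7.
6

Using Lucas' theorem:
Write n=27 and k=22 in base 7:
n in base 7: [3, 6]
k in base 7: [3, 1]
C(27,22) mod 7 = ∏ C(n_i, k_i) mod 7
Digit binomials (mod 7): C(3,3) = 1; C(6,1) = 6
Product: 1 × 6 = 6 ≡ 6 (mod 7)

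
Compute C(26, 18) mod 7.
1

Using Lucas' theorem:
Write n=26 and k=18 in base 7:
n in base 7: [3, 5]
k in base 7: [2, 4]
C(26,18) mod 7 = ∏ C(n_i, k_i) mod 7
Digit binomials (mod 7): C(3,2) = 3; C(5,4) = 5
Product: 3 × 5 = 15 ≡ 1 (mod 7)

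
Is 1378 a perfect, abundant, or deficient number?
deficient

Proper divisors of 1378: sum = 1 + 2 + 13 + 26 + 53 + 106 + 689 = 890
Since 890 < 1378, 1378 is deficient.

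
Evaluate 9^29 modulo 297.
27

Repeated squaring. Binary of 29 = 11101.
9^1 ≡ 9 (mod 297); 9^2 ≡ 81 (mod 297); 9^4 ≡ 27 (mod 297); 9^8 ≡ 135 (mod 297); 9^16 ≡ 108 (mod 297)
9^29 = 9^1 × 9^4 × 9^8 × 9^16 ≡ 27 (mod 297)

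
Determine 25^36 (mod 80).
65

Repeated squaring. Binary of 36 = 100100.
25^1 ≡ 25 (mod 80); 25^2 ≡ 65 (mod 80); 25^4 ≡ 65 (mod 80); 25^8 ≡ 65 (mod 80); 25^16 ≡ 65 (mod 80); 25^32 ≡ 65 (mod 80)
25^36 = 25^4 × 25^32 ≡ 65 (mod 80)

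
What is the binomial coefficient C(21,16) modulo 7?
0

Using Lucas' theorem:
Write n=21 and k=16 in base 7:
n in base 7: [3, 0]
k in base 7: [2, 2]
C(21,16) mod 7 = ∏ C(n_i, k_i) mod 7
Digit binomials (mod 7): C(3,2) = 3; C(0,2) = 0 (k_i > n_i)
Product: 3 × 0 = 0 ≡ 0 (mod 7)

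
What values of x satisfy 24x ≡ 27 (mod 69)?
x ≡ 4 (mod 23)

gcd(24, 69) = 3, which divides 27, so solutions exist.
Divide through by 3: 8x ≡ 9 (mod 23).
Find 8^(-1) mod 23 by the extended Euclidean algorithm:
23 = 2 × 8 + 7  ⟹  7 = (1)·23 + (-2)·8
8 = 1 × 7 + 1  ⟹  1 = (-1)·23 + (3)·8
So (3)·8 ≡ 1 (mod 23), i.e. 8^(-1) ≡ 3 (mod 23).
x ≡ 3 × 9 = 27 ≡ 4 (mod 23).
Check: 24 × 4 = 96 ≡ 27 (mod 69).
x ≡ 4 (mod 23), giving 3 solutions mod 69.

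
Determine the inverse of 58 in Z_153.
124

gcd(58, 153) = 1, so the inverse exists.
Extended Euclidean algorithm on (153, 58):
153 = 2 × 58 + 37  ⟹  37 = (1)·153 + (-2)·58
58 = 1 × 37 + 21  ⟹  21 = (-1)·153 + (3)·58
37 = 1 × 21 + 16  ⟹  16 = (2)·153 + (-5)·58
21 = 1 × 16 + 5  ⟹  5 = (-3)·153 + (8)·58
16 = 3 × 5 + 1  ⟹  1 = (11)·153 + (-29)·58
So (-29)·58 ≡ 1 (mod 153), i.e. 58^(-1) ≡ -29 ≡ 124 (mod 153).
Check: 58 × 124 = 7192 ≡ 1 (mod 153)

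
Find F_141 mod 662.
92

Matrix identity: Q^n = [[F_(n+1), F_n], [F_n, F_(n-1)]] with Q = [[1,1],[1,0]].
n = 141 = 10001101₂. Square-and-multiply, entries mod 662:
Q^1 = [[1,1],[1,0]]
Q^2 = (Q^1)² = [[2,1],[1,1]]
Q^4 = (Q^2)² = [[5,3],[3,2]]
Q^8 = (Q^4)² = [[34,21],[21,13]]
Q^17 = (Q^8)²·Q = [[598,273],[273,325]]
Q^35 = (Q^17)²·Q = [[266,509],[509,419]]
Q^70 = (Q^35)² = [[161,453],[453,370]]
Q^141 = (Q^70)²·Q = [[329,92],[92,237]]
F_141 mod 662 = Q^141[0][1] = 92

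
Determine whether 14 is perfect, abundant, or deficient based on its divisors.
deficient

Proper divisors of 14: sum = 1 + 2 + 7 = 10
Since 10 < 14, 14 is deficient.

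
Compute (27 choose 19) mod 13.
0

Using Lucas' theorem:
Write n=27 and k=19 in base 13:
n in base 13: [2, 1]
k in base 13: [1, 6]
C(27,19) mod 13 = ∏ C(n_i, k_i) mod 13
Digit binomials (mod 13): C(2,1) = 2; C(1,6) = 0 (k_i > n_i)
Product: 2 × 0 = 0 ≡ 0 (mod 13)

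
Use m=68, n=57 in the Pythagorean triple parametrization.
(1375, 7752, 7873)

Euclid's formula: a = m² - n², b = 2mn, c = m² + n²
m = 68, n = 57
a = 68² - 57² = 4624 - 3249 = 1375
b = 2 × 68 × 57 = 7752
c = 68² + 57² = 4624 + 3249 = 7873
Verification: 1375² + 7752² = 1890625 + 60093504 = 61984129 = 7873² ✓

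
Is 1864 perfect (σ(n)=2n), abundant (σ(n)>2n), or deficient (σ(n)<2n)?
deficient

Proper divisors of 1864: sum = 1 + 2 + 4 + 8 + 233 + 466 + 932 = 1646
Since 1646 < 1864, 1864 is deficient.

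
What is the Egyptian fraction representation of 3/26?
1/9 + 1/234

Greedy algorithm:
3/26: ceiling(26/3) = 9, use 1/9
1/234: ceiling(234/1) = 234, use 1/234
Result: 3/26 = 1/9 + 1/234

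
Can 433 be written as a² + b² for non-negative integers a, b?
12² + 17² (a=12, b=17)

Factorization: 433 = 433
By Fermat: n is sum of two squares iff every prime p ≡ 3 (mod 4) appears to even power.
All primes ≡ 3 (mod 4) appear to even power.
Search a = 0, 1, 2, … for 433 - a² a perfect square: first hit at a = 12: 433 - 144 = 289 = 17².
433 = 12² + 17² = 144 + 289 ✓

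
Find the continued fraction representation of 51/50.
[1; 50]

Euclidean algorithm steps:
51 = 1 × 50 + 1
50 = 50 × 1 + 0
Continued fraction: [1; 50]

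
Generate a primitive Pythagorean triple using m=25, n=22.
(141, 1100, 1109)

Euclid's formula: a = m² - n², b = 2mn, c = m² + n²
m = 25, n = 22
a = 25² - 22² = 625 - 484 = 141
b = 2 × 25 × 22 = 1100
c = 25² + 22² = 625 + 484 = 1109
Verification: 141² + 1100² = 19881 + 1210000 = 1229881 = 1109² ✓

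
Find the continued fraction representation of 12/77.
[0; 6, 2, 2, 2]

Euclidean algorithm steps:
12 = 0 × 77 + 12
77 = 6 × 12 + 5
12 = 2 × 5 + 2
5 = 2 × 2 + 1
2 = 2 × 1 + 0
Continued fraction: [0; 6, 2, 2, 2]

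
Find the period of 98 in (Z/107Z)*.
106

107 is prime, so ord(98) divides φ(107) = 106.
Divisors of 106: 1, 2, 53, 106.
Repeated squaring: 98^1 ≡ 98, 98^2 ≡ 81, 98^4 ≡ 34, 98^8 ≡ 86, 98^16 ≡ 13, 98^32 ≡ 62, 98^64 ≡ 99 (mod 107).
Test 98^d mod 107 for each divisor d in increasing order:
98^1 ≡ 98
98^2 ≡ 81
98^53 = 98^32·98^16·98^4·98^1 ≡ 106
98^106 = 98^64·98^32·98^8·98^2 ≡ 1  ← first divisor giving 1
The order is 106.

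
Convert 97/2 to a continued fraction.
[48; 2]

Euclidean algorithm steps:
97 = 48 × 2 + 1
2 = 2 × 1 + 0
Continued fraction: [48; 2]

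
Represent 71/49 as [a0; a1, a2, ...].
[1; 2, 4, 2, 2]

Euclidean algorithm steps:
71 = 1 × 49 + 22
49 = 2 × 22 + 5
22 = 4 × 5 + 2
5 = 2 × 2 + 1
2 = 2 × 1 + 0
Continued fraction: [1; 2, 4, 2, 2]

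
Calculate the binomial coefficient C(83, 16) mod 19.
0

Using Lucas' theorem:
Write n=83 and k=16 in base 19:
n in base 19: [4, 7]
k in base 19: [0, 16]
C(83,16) mod 19 = ∏ C(n_i, k_i) mod 19
Digit binomials (mod 19): C(4,0) = 1; C(7,16) = 0 (k_i > n_i)
Product: 1 × 0 = 0 ≡ 0 (mod 19)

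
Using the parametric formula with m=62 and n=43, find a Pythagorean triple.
(1995, 5332, 5693)

Euclid's formula: a = m² - n², b = 2mn, c = m² + n²
m = 62, n = 43
a = 62² - 43² = 3844 - 1849 = 1995
b = 2 × 62 × 43 = 5332
c = 62² + 43² = 3844 + 1849 = 5693
Verification: 1995² + 5332² = 3980025 + 28430224 = 32410249 = 5693² ✓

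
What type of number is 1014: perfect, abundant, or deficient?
abundant

Proper divisors of 1014: sum = 1 + 2 + 3 + 6 + 13 + 26 + 39 + 78 + 169 + 338 + 507 = 1182
Since 1182 > 1014, 1014 is abundant.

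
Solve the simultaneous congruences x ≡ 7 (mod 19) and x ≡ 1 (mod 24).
121

Using Chinese Remainder Theorem:
M = 19 × 24 = 456
M1 = 24, M2 = 19
y1 = 24^(-1) mod 19 = 4
y2 = 19^(-1) mod 24 = 19
x = (7×24×4 + 1×19×19) mod 456 = 121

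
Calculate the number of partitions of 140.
15065878135

p(n) counts ways to write n as a sum of positive integers (order ignored).
Euler's pentagonal recurrence: p(k) = p(k-1) + p(k-2) - p(k-5) - p(k-7) + p(k-12) + p(k-15) - ... (offsets j(3j∓1)/2, signs ++--, p(0)=1, p(<0)=0).
DP table for k = 0..139: p(0)=1, p(1)=1, p(2)=2, p(3)=3, p(4)=5, p(5)=7, p(6)=11, p(7)=15, p(8)=22, p(9)=30, p(10)=42, p(11)=56, p(12)=77, p(13)=101, p(14)=135, p(15)=176, p(16)=231, p(17)=297, p(18)=385, p(19)=490, p(20)=627, p(21)=792, p(22)=1002, p(23)=1255, p(24)=1575, p(25)=1958, p(26)=2436, p(27)=3010, p(28)=3718, p(29)=4565, p(30)=5604, p(31)=6842, p(32)=8349, p(33)=10143, p(34)=12310, p(35)=14883, p(36)=17977, p(37)=21637, p(38)=26015, p(39)=31185, p(40)=37338, p(41)=44583, p(42)=53174, p(43)=63261, p(44)=75175, p(45)=89134, p(46)=105558, p(47)=124754, p(48)=147273, p(49)=173525, p(50)=204226, p(51)=239943, p(52)=281589, p(53)=329931, p(54)=386155, p(55)=451276, p(56)=526823, p(57)=614154, p(58)=715220, p(59)=831820, p(60)=966467, p(61)=1121505, p(62)=1300156, p(63)=1505499, p(64)=1741630, p(65)=2012558, p(66)=2323520, p(67)=2679689, p(68)=3087735, p(69)=3554345, p(70)=4087968, p(71)=4697205, p(72)=5392783, p(73)=6185689, p(74)=7089500, p(75)=8118264, p(76)=9289091, p(77)=10619863, p(78)=12132164, p(79)=13848650, p(80)=15796476, p(81)=18004327, p(82)=20506255, p(83)=23338469, p(84)=26543660, p(85)=30167357, p(86)=34262962, p(87)=38887673, p(88)=44108109, p(89)=49995925, p(90)=56634173, p(91)=64112359, p(92)=72533807, p(93)=82010177, p(94)=92669720, p(95)=104651419, p(96)=118114304, p(97)=133230930, p(98)=150198136, p(99)=169229875, p(100)=190569292, p(101)=214481126, p(102)=241265379, p(103)=271248950, p(104)=304801365, p(105)=342325709, p(106)=384276336, p(107)=431149389, p(108)=483502844, p(109)=541946240, p(110)=607163746, p(111)=679903203, p(112)=761002156, p(113)=851376628, p(114)=952050665, p(115)=1064144451, p(116)=1188908248, p(117)=1327710076, p(118)=1482074143, p(119)=1653668665, p(120)=1844349560, p(121)=2056148051, p(122)=2291320912, p(123)=2552338241, p(124)=2841940500, p(125)=3163127352, p(126)=3519222692, p(127)=3913864295, p(128)=4351078600, p(129)=4835271870, p(130)=5371315400, p(131)=5964539504, p(132)=6620830889, p(133)=7346629512, p(134)=8149040695, p(135)=9035836076, p(136)=10015581680, p(137)=11097645016, p(138)=12292341831, p(139)=13610949895.
Final step: p(140) = p(139) + p(138) - p(135) - p(133) + p(128) + p(125) - p(118) - p(114) + p(105) + p(100) - p(89) - p(83) + p(70) + p(63) - p(48) - p(40) + p(23) + p(14)
= 13610949895 + 12292341831 - 9035836076 - 7346629512 + 4351078600 + 3163127352 - 1482074143 - 952050665 + 342325709 + 190569292 - 49995925 - 23338469 + 4087968 + 1505499 - 147273 - 37338 + 1255 + 135
= 15065878135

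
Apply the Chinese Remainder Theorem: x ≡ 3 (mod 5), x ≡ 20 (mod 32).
148

Using Chinese Remainder Theorem:
M = 5 × 32 = 160
M1 = 32, M2 = 5
y1 = 32^(-1) mod 5 = 3
y2 = 5^(-1) mod 32 = 13
x = (3×32×3 + 20×5×13) mod 160 = 148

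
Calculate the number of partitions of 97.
133230930

p(n) counts ways to write n as a sum of positive integers (order ignored).
Euler's pentagonal recurrence: p(k) = p(k-1) + p(k-2) - p(k-5) - p(k-7) + p(k-12) + p(k-15) - ... (offsets j(3j∓1)/2, signs ++--, p(0)=1, p(<0)=0).
DP table for k = 0..96: p(0)=1, p(1)=1, p(2)=2, p(3)=3, p(4)=5, p(5)=7, p(6)=11, p(7)=15, p(8)=22, p(9)=30, p(10)=42, p(11)=56, p(12)=77, p(13)=101, p(14)=135, p(15)=176, p(16)=231, p(17)=297, p(18)=385, p(19)=490, p(20)=627, p(21)=792, p(22)=1002, p(23)=1255, p(24)=1575, p(25)=1958, p(26)=2436, p(27)=3010, p(28)=3718, p(29)=4565, p(30)=5604, p(31)=6842, p(32)=8349, p(33)=10143, p(34)=12310, p(35)=14883, p(36)=17977, p(37)=21637, p(38)=26015, p(39)=31185, p(40)=37338, p(41)=44583, p(42)=53174, p(43)=63261, p(44)=75175, p(45)=89134, p(46)=105558, p(47)=124754, p(48)=147273, p(49)=173525, p(50)=204226, p(51)=239943, p(52)=281589, p(53)=329931, p(54)=386155, p(55)=451276, p(56)=526823, p(57)=614154, p(58)=715220, p(59)=831820, p(60)=966467, p(61)=1121505, p(62)=1300156, p(63)=1505499, p(64)=1741630, p(65)=2012558, p(66)=2323520, p(67)=2679689, p(68)=3087735, p(69)=3554345, p(70)=4087968, p(71)=4697205, p(72)=5392783, p(73)=6185689, p(74)=7089500, p(75)=8118264, p(76)=9289091, p(77)=10619863, p(78)=12132164, p(79)=13848650, p(80)=15796476, p(81)=18004327, p(82)=20506255, p(83)=23338469, p(84)=26543660, p(85)=30167357, p(86)=34262962, p(87)=38887673, p(88)=44108109, p(89)=49995925, p(90)=56634173, p(91)=64112359, p(92)=72533807, p(93)=82010177, p(94)=92669720, p(95)=104651419, p(96)=118114304.
Final step: p(97) = p(96) + p(95) - p(92) - p(90) + p(85) + p(82) - p(75) - p(71) + p(62) + p(57) - p(46) - p(40) + p(27) + p(20) - p(5)
= 118114304 + 104651419 - 72533807 - 56634173 + 30167357 + 20506255 - 8118264 - 4697205 + 1300156 + 614154 - 105558 - 37338 + 3010 + 627 - 7
= 133230930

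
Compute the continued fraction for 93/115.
[0; 1, 4, 4, 2, 2]

Euclidean algorithm steps:
93 = 0 × 115 + 93
115 = 1 × 93 + 22
93 = 4 × 22 + 5
22 = 4 × 5 + 2
5 = 2 × 2 + 1
2 = 2 × 1 + 0
Continued fraction: [0; 1, 4, 4, 2, 2]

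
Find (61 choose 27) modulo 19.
0

Using Lucas' theorem:
Write n=61 and k=27 in base 19:
n in base 19: [3, 4]
k in base 19: [1, 8]
C(61,27) mod 19 = ∏ C(n_i, k_i) mod 19
Digit binomials (mod 19): C(3,1) = 3; C(4,8) = 0 (k_i > n_i)
Product: 3 × 0 = 0 ≡ 0 (mod 19)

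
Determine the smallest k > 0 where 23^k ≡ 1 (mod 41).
10

41 is prime, so ord(23) divides φ(41) = 40.
Divisors of 40: 1, 2, 4, 5, 8, 10, 20, 40.
Repeated squaring: 23^1 ≡ 23, 23^2 ≡ 37, 23^4 ≡ 16, 23^8 ≡ 10, 23^16 ≡ 18, 23^32 ≡ 37 (mod 41).
Test 23^d mod 41 for each divisor d in increasing order:
23^1 ≡ 23
23^2 ≡ 37
23^4 ≡ 16
23^5 = 23^4·23^1 ≡ 40
23^8 ≡ 10
23^10 = 23^8·23^2 ≡ 1  ← first divisor giving 1
The order is 10.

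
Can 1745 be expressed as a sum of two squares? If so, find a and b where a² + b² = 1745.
8² + 41² (a=8, b=41)

Factorization: 1745 = 5 × 349
By Fermat: n is sum of two squares iff every prime p ≡ 3 (mod 4) appears to even power.
All primes ≡ 3 (mod 4) appear to even power.
Search a = 0, 1, 2, … for 1745 - a² a perfect square: first hit at a = 8: 1745 - 64 = 1681 = 41².
1745 = 8² + 41² = 64 + 1681 ✓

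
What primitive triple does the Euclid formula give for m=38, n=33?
(355, 2508, 2533)

Euclid's formula: a = m² - n², b = 2mn, c = m² + n²
m = 38, n = 33
a = 38² - 33² = 1444 - 1089 = 355
b = 2 × 38 × 33 = 2508
c = 38² + 33² = 1444 + 1089 = 2533
Verification: 355² + 2508² = 126025 + 6290064 = 6416089 = 2533² ✓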